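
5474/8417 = 5474/8417 = 0.65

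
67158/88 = 33579/44=763.16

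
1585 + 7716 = 9301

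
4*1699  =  6796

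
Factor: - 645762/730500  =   - 2^( - 1) * 5^(  -  3)*13^1*17^1= -221/250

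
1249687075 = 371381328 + 878305747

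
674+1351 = 2025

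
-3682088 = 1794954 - 5477042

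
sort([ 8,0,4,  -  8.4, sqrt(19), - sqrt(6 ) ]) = [-8.4  , - sqrt(  6 ), 0,4, sqrt( 19),8] 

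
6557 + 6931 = 13488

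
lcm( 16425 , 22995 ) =114975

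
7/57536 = 7/57536 = 0.00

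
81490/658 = 40745/329 = 123.84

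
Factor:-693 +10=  - 683^1 = -683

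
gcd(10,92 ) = 2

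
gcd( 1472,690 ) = 46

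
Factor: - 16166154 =-2^1*3^1*2694359^1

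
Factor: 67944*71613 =2^3*3^3*19^1 * 73^1*109^1*149^1 = 4865673672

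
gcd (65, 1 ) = 1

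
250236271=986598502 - 736362231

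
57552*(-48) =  - 2762496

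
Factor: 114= 2^1*3^1*19^1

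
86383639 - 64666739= 21716900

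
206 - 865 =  - 659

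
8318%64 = 62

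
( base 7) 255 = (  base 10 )138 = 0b10001010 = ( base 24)5I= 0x8a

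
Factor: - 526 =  - 2^1*263^1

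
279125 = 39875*7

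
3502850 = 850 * 4121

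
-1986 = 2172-4158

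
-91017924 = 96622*( - 942)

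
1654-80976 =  - 79322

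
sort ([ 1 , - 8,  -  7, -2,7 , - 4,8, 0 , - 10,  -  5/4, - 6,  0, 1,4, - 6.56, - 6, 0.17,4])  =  [ - 10, - 8, - 7,  -  6.56,  -  6, - 6  , - 4 ,- 2 , - 5/4,0, 0,0.17,1,1,  4,  4, 7, 8]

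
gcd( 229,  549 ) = 1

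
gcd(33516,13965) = 2793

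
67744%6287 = 4874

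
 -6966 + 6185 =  - 781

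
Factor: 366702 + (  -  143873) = 222829 = 443^1*503^1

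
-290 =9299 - 9589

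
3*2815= 8445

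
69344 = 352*197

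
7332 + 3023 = 10355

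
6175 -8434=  - 2259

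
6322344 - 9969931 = -3647587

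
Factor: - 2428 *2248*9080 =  - 49559947520 = -  2^8  *  5^1*227^1*281^1*607^1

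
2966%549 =221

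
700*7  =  4900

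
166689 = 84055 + 82634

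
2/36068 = 1/18034 =0.00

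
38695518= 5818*6651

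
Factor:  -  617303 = -31^1*19913^1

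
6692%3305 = 82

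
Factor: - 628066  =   - 2^1 * 71^1*4423^1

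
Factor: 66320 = 2^4*5^1*829^1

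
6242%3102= 38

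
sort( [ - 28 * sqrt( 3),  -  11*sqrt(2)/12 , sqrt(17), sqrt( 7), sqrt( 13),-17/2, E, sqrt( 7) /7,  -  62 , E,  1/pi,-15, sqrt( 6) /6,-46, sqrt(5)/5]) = [ - 62, - 28*sqrt( 3),  -  46, - 15, - 17/2, - 11*sqrt (2)/12,  1/pi,sqrt( 7)/7,sqrt(6)/6, sqrt( 5 ) /5, sqrt(7),E, E,sqrt( 13), sqrt( 17 )] 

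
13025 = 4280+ 8745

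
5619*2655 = 14918445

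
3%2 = 1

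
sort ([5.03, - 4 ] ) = [ - 4, 5.03 ]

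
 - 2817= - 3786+969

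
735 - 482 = 253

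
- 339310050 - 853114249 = -1192424299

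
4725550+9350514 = 14076064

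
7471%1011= 394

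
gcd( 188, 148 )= 4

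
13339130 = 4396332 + 8942798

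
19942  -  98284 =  - 78342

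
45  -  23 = 22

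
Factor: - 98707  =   - 7^1*59^1*239^1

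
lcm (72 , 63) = 504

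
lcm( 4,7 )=28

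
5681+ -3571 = 2110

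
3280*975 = 3198000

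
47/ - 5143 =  - 47/5143 = - 0.01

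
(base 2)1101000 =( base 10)104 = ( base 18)5E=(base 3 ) 10212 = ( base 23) 4c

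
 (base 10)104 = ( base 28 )3k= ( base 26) 40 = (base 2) 1101000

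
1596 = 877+719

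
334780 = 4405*76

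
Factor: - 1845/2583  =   -5/7 = - 5^1*7^( - 1 ) 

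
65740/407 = 65740/407 = 161.52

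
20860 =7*2980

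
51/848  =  51/848 = 0.06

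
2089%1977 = 112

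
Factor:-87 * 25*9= -3^3*5^2 * 29^1=   - 19575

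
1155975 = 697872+458103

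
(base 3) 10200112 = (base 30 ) 2TH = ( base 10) 2687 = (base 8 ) 5177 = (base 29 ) 35J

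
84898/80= 42449/40 = 1061.22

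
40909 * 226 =9245434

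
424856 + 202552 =627408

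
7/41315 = 7/41315= 0.00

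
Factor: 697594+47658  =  745252 = 2^2 * 211^1*883^1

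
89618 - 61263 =28355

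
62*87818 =5444716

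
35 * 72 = 2520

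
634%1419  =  634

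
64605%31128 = 2349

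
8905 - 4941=3964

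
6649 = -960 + 7609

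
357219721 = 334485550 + 22734171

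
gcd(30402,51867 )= 27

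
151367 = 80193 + 71174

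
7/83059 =7/83059 = 0.00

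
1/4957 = 1/4957 = 0.00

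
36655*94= 3445570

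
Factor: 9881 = 41^1*241^1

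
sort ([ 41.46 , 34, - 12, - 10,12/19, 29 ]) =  [ - 12, - 10, 12/19  ,  29, 34,41.46]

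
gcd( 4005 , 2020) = 5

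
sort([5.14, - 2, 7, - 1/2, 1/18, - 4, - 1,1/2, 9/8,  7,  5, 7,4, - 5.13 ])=[ - 5.13, - 4,-2,  -  1, - 1/2, 1/18,1/2, 9/8,  4, 5, 5.14, 7, 7,7 ]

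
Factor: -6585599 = -2473^1*2663^1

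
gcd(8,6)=2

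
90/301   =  90/301 = 0.30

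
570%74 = 52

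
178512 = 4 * 44628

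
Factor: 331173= 3^2*31^1  *1187^1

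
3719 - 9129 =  - 5410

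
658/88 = 329/44 = 7.48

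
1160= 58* 20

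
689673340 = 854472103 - 164798763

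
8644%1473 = 1279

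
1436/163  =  8 + 132/163 = 8.81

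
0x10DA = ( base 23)83d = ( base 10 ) 4314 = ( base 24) 7BI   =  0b1000011011010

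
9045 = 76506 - 67461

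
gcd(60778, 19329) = 1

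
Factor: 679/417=3^( - 1 )*7^1*97^1*139^(-1 )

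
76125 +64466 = 140591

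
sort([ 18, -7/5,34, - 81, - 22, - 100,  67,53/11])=[-100,  -  81, - 22, - 7/5,  53/11,18, 34, 67]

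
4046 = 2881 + 1165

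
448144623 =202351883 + 245792740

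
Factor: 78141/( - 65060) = - 2^(-2 )*3^1*5^( - 1 )*7^1*61^2*3253^( - 1)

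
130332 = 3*43444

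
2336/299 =2336/299=7.81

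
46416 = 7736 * 6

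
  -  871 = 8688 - 9559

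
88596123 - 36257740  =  52338383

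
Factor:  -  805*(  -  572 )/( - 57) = -2^2*3^( - 1 )*5^1 * 7^1*11^1* 13^1 * 19^(-1 ) * 23^1=-  460460/57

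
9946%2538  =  2332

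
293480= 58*5060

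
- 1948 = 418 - 2366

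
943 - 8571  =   - 7628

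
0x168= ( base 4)11220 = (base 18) 120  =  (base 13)219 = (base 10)360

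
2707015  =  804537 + 1902478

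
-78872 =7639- 86511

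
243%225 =18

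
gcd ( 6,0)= 6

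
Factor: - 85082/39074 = -7^(-1)*19^1*2239^1*2791^( - 1)=- 42541/19537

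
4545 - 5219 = -674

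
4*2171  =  8684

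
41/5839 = 41/5839 = 0.01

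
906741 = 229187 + 677554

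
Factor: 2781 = 3^3*103^1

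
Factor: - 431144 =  - 2^3  *7^1 *7699^1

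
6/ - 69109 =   -  6/69109 = -0.00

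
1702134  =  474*3591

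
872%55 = 47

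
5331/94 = 56 + 67/94 = 56.71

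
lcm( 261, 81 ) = 2349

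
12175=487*25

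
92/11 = 8 + 4/11 = 8.36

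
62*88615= 5494130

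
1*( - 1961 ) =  - 1961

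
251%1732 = 251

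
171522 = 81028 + 90494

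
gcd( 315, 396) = 9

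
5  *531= 2655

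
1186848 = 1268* 936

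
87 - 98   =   - 11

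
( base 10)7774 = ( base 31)82o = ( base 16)1E5E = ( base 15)2484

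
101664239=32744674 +68919565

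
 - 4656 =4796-9452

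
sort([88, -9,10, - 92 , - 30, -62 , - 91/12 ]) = [ - 92, - 62, - 30, - 9, - 91/12, 10,88 ]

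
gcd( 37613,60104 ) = 1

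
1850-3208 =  - 1358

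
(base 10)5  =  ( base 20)5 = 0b101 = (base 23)5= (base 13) 5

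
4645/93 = 4645/93 = 49.95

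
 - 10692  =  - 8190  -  2502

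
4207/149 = 4207/149=28.23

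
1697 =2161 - 464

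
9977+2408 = 12385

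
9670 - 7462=2208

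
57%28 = 1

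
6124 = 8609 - 2485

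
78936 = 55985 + 22951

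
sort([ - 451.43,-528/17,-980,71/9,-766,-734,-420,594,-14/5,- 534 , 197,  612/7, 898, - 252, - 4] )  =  [-980, - 766 , - 734,- 534, -451.43,  -  420, - 252,-528/17, - 4,-14/5, 71/9,  612/7, 197,  594,898] 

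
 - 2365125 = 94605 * (-25 ) 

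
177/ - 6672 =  - 1 + 2165/2224=- 0.03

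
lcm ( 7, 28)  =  28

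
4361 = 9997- 5636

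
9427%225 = 202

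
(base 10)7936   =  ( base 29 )9CJ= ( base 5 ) 223221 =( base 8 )17400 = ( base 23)F01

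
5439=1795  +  3644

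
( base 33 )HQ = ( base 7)1466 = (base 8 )1113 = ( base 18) 1eb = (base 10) 587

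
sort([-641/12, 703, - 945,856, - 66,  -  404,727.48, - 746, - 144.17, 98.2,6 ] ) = [-945, - 746, - 404,-144.17, - 66, - 641/12, 6 , 98.2, 703, 727.48, 856]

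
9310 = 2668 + 6642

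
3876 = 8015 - 4139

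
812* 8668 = 7038416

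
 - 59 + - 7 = -66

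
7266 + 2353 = 9619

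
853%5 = 3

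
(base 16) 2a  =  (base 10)42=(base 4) 222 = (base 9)46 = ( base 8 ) 52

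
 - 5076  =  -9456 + 4380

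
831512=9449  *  88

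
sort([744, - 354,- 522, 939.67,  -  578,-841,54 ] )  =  [ - 841, - 578, - 522, - 354, 54, 744,  939.67 ] 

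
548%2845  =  548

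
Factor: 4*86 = 2^3*43^1 = 344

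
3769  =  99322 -95553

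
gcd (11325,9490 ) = 5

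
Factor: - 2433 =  - 3^1 * 811^1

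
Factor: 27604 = 2^2 * 67^1*103^1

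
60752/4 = 15188  =  15188.00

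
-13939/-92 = 13939/92 = 151.51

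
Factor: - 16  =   - 2^4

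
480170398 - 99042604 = 381127794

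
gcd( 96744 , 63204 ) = 12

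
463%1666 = 463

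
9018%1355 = 888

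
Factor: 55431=3^3*2053^1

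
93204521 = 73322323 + 19882198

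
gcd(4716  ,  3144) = 1572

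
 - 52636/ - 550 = 26318/275 = 95.70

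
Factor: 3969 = 3^4*7^2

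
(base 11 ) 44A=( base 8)1032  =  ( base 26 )ki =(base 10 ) 538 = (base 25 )LD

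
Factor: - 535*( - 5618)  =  2^1*5^1*53^2 * 107^1  =  3005630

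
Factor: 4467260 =2^2*5^1*7^1*17^1*1877^1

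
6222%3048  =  126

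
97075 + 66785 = 163860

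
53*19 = 1007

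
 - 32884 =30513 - 63397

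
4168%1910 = 348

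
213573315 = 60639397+152933918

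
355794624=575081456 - 219286832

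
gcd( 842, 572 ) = 2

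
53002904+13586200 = 66589104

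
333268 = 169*1972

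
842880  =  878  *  960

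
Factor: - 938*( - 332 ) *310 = 96538960 = 2^4*5^1 * 7^1*31^1*67^1*83^1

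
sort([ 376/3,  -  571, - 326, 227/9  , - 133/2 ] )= [ - 571, - 326, - 133/2 , 227/9,376/3 ] 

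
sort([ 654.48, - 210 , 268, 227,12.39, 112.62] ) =[ - 210,  12.39, 112.62,227,268,654.48] 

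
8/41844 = 2/10461 = 0.00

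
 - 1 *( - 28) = 28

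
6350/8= 3175/4=793.75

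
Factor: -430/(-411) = 2^1*3^( - 1)*5^1*  43^1*137^( - 1)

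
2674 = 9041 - 6367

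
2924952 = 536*5457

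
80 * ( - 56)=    - 4480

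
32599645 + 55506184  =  88105829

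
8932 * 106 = 946792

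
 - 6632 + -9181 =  -15813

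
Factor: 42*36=2^3 * 3^3*7^1 = 1512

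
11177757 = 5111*2187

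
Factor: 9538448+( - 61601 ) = 3^2 * 37^1 * 149^1 * 191^1 =9476847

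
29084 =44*661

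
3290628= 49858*66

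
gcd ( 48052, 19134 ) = 2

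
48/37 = 1 + 11/37 = 1.30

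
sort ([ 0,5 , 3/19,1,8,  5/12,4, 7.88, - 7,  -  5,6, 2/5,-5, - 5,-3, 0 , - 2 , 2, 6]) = [ - 7,-5,-5, - 5,-3,-2,0,0,3/19,2/5,5/12, 1,2, 4,5,6,6, 7.88,8] 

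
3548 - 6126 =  - 2578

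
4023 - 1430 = 2593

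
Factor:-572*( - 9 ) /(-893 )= -5148/893 =- 2^2*3^2*11^1*13^1*19^( - 1)*47^( - 1 )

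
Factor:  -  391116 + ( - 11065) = -13^1 * 30937^1 = -402181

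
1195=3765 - 2570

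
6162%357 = 93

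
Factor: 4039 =7^1*577^1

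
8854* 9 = 79686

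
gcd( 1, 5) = 1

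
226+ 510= 736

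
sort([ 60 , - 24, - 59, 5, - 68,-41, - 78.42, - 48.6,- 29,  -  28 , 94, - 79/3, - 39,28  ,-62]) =[ - 78.42, - 68, - 62, - 59,  -  48.6,  -  41 , - 39, - 29,-28 , - 79/3, - 24,5, 28 , 60,94 ] 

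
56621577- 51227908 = 5393669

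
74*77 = 5698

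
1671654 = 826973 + 844681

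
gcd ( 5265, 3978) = 117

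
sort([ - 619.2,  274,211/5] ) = [-619.2,  211/5, 274 ]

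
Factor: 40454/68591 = 358/607 = 2^1 *179^1*607^( - 1) 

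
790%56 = 6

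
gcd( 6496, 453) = 1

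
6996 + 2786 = 9782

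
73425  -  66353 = 7072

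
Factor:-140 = - 2^2*5^1*7^1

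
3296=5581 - 2285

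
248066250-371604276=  - 123538026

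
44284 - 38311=5973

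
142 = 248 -106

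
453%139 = 36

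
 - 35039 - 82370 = -117409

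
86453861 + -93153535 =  - 6699674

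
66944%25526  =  15892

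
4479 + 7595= 12074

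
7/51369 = 7/51369 = 0.00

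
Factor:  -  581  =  -7^1*83^1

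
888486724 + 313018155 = 1201504879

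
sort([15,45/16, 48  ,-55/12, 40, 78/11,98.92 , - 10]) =[-10,-55/12,45/16, 78/11,15, 40, 48,98.92 ] 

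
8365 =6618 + 1747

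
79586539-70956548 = 8629991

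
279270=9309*30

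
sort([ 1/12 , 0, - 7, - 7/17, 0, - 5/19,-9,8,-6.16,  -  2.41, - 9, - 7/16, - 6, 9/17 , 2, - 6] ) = [ -9, - 9, - 7, - 6.16, - 6, - 6,-2.41 , - 7/16, - 7/17, - 5/19,0, 0, 1/12,9/17, 2, 8 ] 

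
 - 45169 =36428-81597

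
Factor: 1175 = 5^2* 47^1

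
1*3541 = 3541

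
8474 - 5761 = 2713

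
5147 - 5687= - 540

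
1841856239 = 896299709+945556530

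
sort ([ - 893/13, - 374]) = [ -374,- 893/13]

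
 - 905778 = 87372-993150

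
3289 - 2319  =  970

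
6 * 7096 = 42576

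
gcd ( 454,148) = 2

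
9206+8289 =17495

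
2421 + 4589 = 7010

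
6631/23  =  6631/23 = 288.30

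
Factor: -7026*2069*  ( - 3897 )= 56649886218 = 2^1*3^3*433^1*1171^1*2069^1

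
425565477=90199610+335365867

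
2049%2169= 2049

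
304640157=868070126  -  563429969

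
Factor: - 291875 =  - 5^4*467^1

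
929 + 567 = 1496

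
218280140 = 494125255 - 275845115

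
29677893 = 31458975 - 1781082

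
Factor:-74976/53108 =  -  2^3*3^1 *17^( - 1) = -24/17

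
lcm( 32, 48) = 96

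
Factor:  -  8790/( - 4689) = 2^1*3^( - 1)*5^1*293^1*521^(-1) = 2930/1563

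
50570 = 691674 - 641104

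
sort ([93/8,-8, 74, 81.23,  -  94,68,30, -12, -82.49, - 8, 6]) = [  -  94, - 82.49,-12, - 8, - 8, 6, 93/8, 30, 68,74, 81.23]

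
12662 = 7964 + 4698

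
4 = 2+2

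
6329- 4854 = 1475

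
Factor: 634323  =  3^1*211441^1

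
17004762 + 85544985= 102549747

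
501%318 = 183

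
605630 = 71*8530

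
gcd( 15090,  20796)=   6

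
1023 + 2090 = 3113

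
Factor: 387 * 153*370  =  21908070= 2^1 * 3^4*5^1*17^1*37^1*43^1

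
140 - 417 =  - 277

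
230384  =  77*2992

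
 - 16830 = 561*( - 30)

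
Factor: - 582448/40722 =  - 2^3*3^( - 1)*11^(-1)*59^1 = - 472/33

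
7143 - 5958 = 1185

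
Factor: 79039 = 79039^1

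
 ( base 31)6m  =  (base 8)320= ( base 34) 64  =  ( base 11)17A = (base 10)208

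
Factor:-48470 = -2^1*5^1*37^1*131^1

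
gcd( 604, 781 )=1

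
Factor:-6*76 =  - 456 =-2^3 * 3^1* 19^1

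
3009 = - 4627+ 7636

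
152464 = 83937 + 68527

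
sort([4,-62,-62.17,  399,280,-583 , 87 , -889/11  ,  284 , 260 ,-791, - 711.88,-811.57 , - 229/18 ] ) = [ - 811.57,- 791 ,-711.88 ,-583, - 889/11,-62.17,-62, -229/18,4,87,260, 280, 284, 399]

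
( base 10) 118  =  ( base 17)6G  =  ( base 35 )3D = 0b1110110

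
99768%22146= 11184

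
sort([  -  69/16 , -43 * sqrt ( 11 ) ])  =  [-43* sqrt (11), -69/16]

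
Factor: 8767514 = 2^1 * 7^1*626251^1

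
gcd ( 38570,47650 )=10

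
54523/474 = 54523/474 = 115.03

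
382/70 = 5  +  16/35=5.46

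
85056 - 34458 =50598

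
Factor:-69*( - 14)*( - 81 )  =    -  78246 = - 2^1*  3^5*7^1*23^1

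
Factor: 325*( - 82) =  - 2^1*5^2*13^1*41^1 = -26650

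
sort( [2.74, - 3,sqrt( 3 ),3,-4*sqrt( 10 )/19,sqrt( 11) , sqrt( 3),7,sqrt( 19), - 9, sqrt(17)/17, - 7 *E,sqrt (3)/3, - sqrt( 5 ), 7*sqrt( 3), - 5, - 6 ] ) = [ - 7*E, - 9, -6, - 5, - 3, - sqrt( 5 ), - 4 * sqrt(10)/19,sqrt(17 ) /17,sqrt( 3)/3, sqrt ( 3 ),sqrt (3 ),2.74,3,sqrt( 11),sqrt(19 ), 7,7*sqrt(3)]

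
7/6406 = 7/6406 = 0.00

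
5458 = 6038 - 580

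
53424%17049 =2277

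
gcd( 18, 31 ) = 1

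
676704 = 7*96672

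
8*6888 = 55104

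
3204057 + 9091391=12295448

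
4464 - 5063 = - 599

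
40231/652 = 40231/652 = 61.70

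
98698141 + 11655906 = 110354047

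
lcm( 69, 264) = 6072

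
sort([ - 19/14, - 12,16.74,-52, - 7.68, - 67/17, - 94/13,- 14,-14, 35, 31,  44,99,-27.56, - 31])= [ - 52, - 31, - 27.56, - 14,  -  14, - 12, - 7.68, - 94/13, - 67/17, - 19/14, 16.74, 31,35, 44, 99] 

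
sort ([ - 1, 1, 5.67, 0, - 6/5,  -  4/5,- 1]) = [ - 6/5,-1, - 1,-4/5, 0,1 , 5.67]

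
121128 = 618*196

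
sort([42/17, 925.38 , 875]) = [ 42/17,875, 925.38]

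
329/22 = 329/22 = 14.95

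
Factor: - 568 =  - 2^3 * 71^1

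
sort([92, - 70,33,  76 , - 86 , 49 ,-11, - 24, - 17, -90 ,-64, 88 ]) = [ - 90,-86, - 70, - 64, - 24, - 17, - 11,33,49 , 76,  88,92 ] 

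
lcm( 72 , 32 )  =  288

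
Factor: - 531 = -3^2 * 59^1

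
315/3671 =315/3671  =  0.09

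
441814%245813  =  196001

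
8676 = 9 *964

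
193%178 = 15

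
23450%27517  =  23450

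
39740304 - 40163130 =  - 422826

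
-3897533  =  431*( - 9043 )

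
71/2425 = 71/2425 = 0.03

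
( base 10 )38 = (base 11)35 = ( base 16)26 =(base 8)46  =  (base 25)1D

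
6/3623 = 6/3623 = 0.00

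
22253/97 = 22253/97 = 229.41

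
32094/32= 1002  +  15/16 = 1002.94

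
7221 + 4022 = 11243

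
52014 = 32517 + 19497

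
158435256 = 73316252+85119004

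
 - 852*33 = - 28116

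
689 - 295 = 394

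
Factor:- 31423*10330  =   - 2^1*5^1*  7^1*67^2 * 1033^1 = - 324599590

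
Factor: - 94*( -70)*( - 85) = -2^2*5^2*7^1*17^1*47^1  =  - 559300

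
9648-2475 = 7173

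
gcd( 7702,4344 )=2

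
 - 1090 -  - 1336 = 246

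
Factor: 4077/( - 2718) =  -2^(  -  1)*3^1 = - 3/2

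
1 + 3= 4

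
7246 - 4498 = 2748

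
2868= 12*239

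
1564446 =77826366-76261920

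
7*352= 2464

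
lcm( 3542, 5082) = 116886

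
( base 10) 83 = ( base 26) 35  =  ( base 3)10002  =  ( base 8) 123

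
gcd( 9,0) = 9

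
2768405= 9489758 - 6721353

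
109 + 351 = 460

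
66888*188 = 12574944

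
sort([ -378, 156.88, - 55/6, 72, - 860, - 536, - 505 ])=[ - 860 , - 536, - 505, - 378, - 55/6,72, 156.88 ] 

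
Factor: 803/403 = 11^1*13^(- 1)*31^( - 1) * 73^1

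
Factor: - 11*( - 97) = 11^1*97^1 = 1067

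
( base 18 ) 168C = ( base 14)2C68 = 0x1EFC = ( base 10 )7932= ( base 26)BJ2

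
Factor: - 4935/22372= - 15/68 = - 2^ (- 2)*3^1*5^1*17^( - 1) 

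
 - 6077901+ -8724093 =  - 14801994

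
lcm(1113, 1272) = 8904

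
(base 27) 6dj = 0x1288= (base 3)20111201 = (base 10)4744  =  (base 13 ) 220c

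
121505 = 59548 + 61957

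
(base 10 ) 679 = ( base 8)1247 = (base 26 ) 103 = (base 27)p4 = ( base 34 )JX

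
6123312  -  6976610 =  - 853298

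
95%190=95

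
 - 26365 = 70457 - 96822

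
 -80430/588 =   -  137 + 3/14= -136.79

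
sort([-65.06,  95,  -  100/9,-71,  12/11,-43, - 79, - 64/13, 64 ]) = [ - 79,-71, - 65.06,-43,-100/9,-64/13, 12/11,64,95]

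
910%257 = 139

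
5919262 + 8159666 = 14078928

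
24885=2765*9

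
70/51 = 70/51 = 1.37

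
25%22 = 3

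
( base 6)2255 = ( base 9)658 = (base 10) 539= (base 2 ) 1000011011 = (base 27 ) JQ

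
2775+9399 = 12174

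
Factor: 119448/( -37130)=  - 756/235=- 2^2*3^3 * 5^(-1) * 7^1*47^( - 1) 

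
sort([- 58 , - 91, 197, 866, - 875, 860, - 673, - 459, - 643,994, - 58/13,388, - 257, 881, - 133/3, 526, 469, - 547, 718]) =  [-875, - 673, - 643, - 547,  -  459, - 257 , - 91, - 58, - 133/3, - 58/13,197,388, 469,526, 718, 860,866, 881,994 ]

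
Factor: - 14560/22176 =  - 65/99 = -  3^( - 2 )*5^1 *11^( - 1 )*13^1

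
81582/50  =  40791/25= 1631.64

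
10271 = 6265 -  - 4006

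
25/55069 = 25/55069 = 0.00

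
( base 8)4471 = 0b100100111001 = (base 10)2361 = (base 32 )29P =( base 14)C09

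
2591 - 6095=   -  3504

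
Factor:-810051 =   -  3^1*11^1*24547^1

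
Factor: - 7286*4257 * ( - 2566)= 79588344132 = 2^2*3^2*11^1 * 43^1*1283^1* 3643^1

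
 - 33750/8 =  - 4219 + 1/4= - 4218.75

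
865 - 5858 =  - 4993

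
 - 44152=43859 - 88011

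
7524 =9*836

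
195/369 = 65/123 = 0.53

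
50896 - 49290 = 1606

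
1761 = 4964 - 3203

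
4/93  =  4/93 = 0.04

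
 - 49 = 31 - 80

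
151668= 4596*33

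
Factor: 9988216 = 2^3*7^1*178361^1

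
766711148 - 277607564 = 489103584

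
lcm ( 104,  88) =1144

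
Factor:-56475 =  - 3^2*5^2*251^1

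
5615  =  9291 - 3676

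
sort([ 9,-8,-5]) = [ - 8, - 5,9]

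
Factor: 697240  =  2^3*5^1*17431^1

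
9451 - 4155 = 5296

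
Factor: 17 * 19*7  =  7^1*17^1  *  19^1 = 2261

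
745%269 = 207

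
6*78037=468222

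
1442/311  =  1442/311 = 4.64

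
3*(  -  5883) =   -  17649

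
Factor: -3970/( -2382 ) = 3^(- 1 )*5^1 = 5/3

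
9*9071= 81639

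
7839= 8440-601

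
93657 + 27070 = 120727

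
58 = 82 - 24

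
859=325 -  - 534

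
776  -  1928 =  - 1152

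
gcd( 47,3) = 1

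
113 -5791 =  - 5678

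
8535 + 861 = 9396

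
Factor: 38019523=38019523^1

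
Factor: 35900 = 2^2*5^2 * 359^1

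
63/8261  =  63/8261= 0.01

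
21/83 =21/83 = 0.25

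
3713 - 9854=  - 6141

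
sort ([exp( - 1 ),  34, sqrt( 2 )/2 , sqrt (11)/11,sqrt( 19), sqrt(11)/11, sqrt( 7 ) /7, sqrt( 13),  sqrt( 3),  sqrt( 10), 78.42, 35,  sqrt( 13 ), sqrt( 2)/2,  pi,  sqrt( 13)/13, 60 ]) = [ sqrt( 13) /13,sqrt( 11) /11, sqrt(11)/11,  exp( - 1 ),sqrt( 7)/7 , sqrt( 2)/2,sqrt( 2) /2,  sqrt(3), pi, sqrt(10 ),sqrt ( 13),sqrt( 13)  ,  sqrt( 19 ), 34, 35, 60, 78.42 ]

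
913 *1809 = 1651617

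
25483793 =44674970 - 19191177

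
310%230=80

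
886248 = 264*3357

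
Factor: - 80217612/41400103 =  -2^2*3^2*197^1*389^(-1)*11311^1*106427^( - 1 ) 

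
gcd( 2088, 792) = 72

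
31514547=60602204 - 29087657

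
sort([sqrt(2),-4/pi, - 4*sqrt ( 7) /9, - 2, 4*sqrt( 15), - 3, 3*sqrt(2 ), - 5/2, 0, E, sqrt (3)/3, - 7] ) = [ - 7, - 3,-5/2, - 2,  -  4/pi, - 4*sqrt( 7)/9,0, sqrt( 3)/3, sqrt(2),  E,3*sqrt(2 ), 4*sqrt ( 15)] 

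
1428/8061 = 476/2687= 0.18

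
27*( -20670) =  - 558090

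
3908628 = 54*72382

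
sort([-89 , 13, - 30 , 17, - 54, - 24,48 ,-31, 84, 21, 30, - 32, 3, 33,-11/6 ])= [ - 89, - 54, - 32, -31, - 30, - 24, - 11/6, 3 , 13,  17, 21, 30,33, 48 , 84 ]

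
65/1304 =65/1304 = 0.05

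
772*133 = 102676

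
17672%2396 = 900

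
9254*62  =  573748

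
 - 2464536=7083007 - 9547543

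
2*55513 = 111026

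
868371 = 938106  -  69735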